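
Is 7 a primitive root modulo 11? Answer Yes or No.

Yes

φ(11) = 11 − 1 = 10 = 2 · 5.
An element g generates (Z/11Z)^× iff g^(10/q) ≢ 1 (mod 11) for each prime q ∈ {2, 5}.
7^5 ≡ 10 (mod 11)  [q = 2: ≢ 1 ✓]
7^2 ≡ 5 (mod 11)  [q = 5: ≢ 1 ✓]
Every test exponent gives a nontrivial residue, hence 7 generates the full group.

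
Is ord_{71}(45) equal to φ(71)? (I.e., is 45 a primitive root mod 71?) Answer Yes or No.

No

φ(71) = 71 − 1 = 70 = 2 · 5 · 7.
An element g generates (Z/71Z)^× iff g^(70/q) ≢ 1 (mod 71) for each prime q ∈ {2, 5, 7}.
45^35 ≡ 1 (mod 71)  [q = 2: ≡ 1 ✗]
45^14 ≡ 1 (mod 71)  [q = 5: ≡ 1 ✗]
45^10 ≡ 32 (mod 71)  [q = 7: ≢ 1 ✓]
The check at q = 2 fails, so 45 generates a proper subgroup.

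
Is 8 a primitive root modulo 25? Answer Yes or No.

φ(25) = φ(5^2) = 5·(5−1) = 20 = 2^2 · 5.
An element g generates (Z/25Z)^× iff g^(20/q) ≢ 1 (mod 25) for each prime q ∈ {2, 5}.
8^10 ≡ 24 (mod 25)  [q = 2: ≢ 1 ✓]
8^4 ≡ 21 (mod 25)  [q = 5: ≢ 1 ✓]
None equal 1, so ord_25(8) = 20: 8 is a primitive root.

Yes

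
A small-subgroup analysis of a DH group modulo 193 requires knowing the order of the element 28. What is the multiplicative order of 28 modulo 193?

48

The order of 28 must divide φ(193) = 193 − 1 = 192 = 2^6 · 3.
Divisors of 192: 1, 2, 3, 4, 6, 8, 12, 16, 24, 32, 48, 64, 96, 192.
Compute 28^d (mod 193) for the divisors d until we hit 1:
28^1 ≡ 28
28^2 ≡ 12
28^3 ≡ 143
28^4 ≡ 144
28^6 ≡ 184
28^8 ≡ 85
28^12 ≡ 81
28^16 ≡ 84
28^24 ≡ 192
28^32 ≡ 108
28^48 ≡ 1
Therefore the multiplicative order of 28 modulo 193 is 48.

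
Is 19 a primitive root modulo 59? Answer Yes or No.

No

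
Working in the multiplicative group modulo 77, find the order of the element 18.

30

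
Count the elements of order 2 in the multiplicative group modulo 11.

1

φ(11) = 11 − 1 = 10 = 2 · 5.
In a cyclic group of order 10, there are φ(d) elements of order d for each divisor d of 10, and zero for non-divisors.
2 | 10, and φ(2) = 2 − 1 = 1.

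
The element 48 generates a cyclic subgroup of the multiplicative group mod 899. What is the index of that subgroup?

By Lagrange's theorem, ord_899(48) divides φ(899) = φ(29·31) = (29−1)·(31−1) = 28·30 = 840 = 2^3 · 3 · 5 · 7.
Divisors of 840: 1, 2, 3, 4, 5, 6, 7, 8, 10, 12, 14, 15, 20, 21, 24, 28, 30, 35, 40, 42, 56, 60, 70, 84, 105, 120, 140, 168, 210, 280, 420, 840.
Test each divisor d:
48^1 ≡ 48 (mod 899)
48^2 ≡ 506 (mod 899)
48^3 ≡ 15 (mod 899)
48^4 ≡ 720 (mod 899)
48^5 ≡ 398 (mod 899)
48^6 ≡ 225 (mod 899)
48^7 ≡ 12 (mod 899)
48^8 ≡ 576 (mod 899)
48^10 ≡ 180 (mod 899)
48^12 ≡ 281 (mod 899)
48^14 ≡ 144 (mod 899)
48^15 ≡ 619 (mod 899)
48^20 ≡ 36 (mod 899)
48^21 ≡ 829 (mod 899)
48^24 ≡ 748 (mod 899)
48^28 ≡ 59 (mod 899)
48^30 ≡ 187 (mod 899)
48^35 ≡ 708 (mod 899)
48^40 ≡ 397 (mod 899)
48^42 ≡ 405 (mod 899)
48^56 ≡ 784 (mod 899)
48^60 ≡ 807 (mod 899)
48^70 ≡ 521 (mod 899)
48^84 ≡ 407 (mod 899)
48^105 ≡ 278 (mod 899)
48^120 ≡ 373 (mod 899)
48^140 ≡ 842 (mod 899)
48^168 ≡ 233 (mod 899)
48^210 ≡ 869 (mod 899)
48^280 ≡ 552 (mod 899)
48^420 ≡ 1 (mod 899) ✓
So ord_899(48) = 420, hence |⟨48⟩| = 420.
The index is φ(899) / ord(48) = 840 / 420 = 2.

2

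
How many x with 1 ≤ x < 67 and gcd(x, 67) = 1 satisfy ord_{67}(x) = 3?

2

φ(67) = 67 − 1 = 66 = 2 · 3 · 11.
Since (Z/67Z)^× is cyclic of order 66, the number of elements of order d is φ(d) when d | 66 and 0 otherwise.
3 | 66, and φ(3) = 3 − 1 = 2.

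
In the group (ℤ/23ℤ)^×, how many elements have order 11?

10

φ(23) = 23 − 1 = 22 = 2 · 11.
(Z/23Z)^× is cyclic (|G| = 22); a cyclic group of order m has exactly φ(d) elements of each order d | m, and none otherwise.
11 | 22, and φ(11) = 11 − 1 = 10.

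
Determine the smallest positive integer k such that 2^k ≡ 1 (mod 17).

The order of 2 must divide φ(17) = 17 − 1 = 16 = 2^4.
Divisors of 16: 1, 2, 4, 8, 16.
Check 2^d mod 17 for each divisor in increasing order:
2^1 ≡ 2 (mod 17)
2^2 ≡ 4 (mod 17)
2^4 ≡ 16 (mod 17)
2^8 ≡ 1 (mod 17) ✓
The smallest such exponent is 8, so the order of 2 is 8.

8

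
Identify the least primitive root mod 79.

3

φ(79) = 79 − 1 = 78 = 2 · 3 · 13.
Test candidates g = 2, 3, … against the prime factors q ∈ {2, 3, 13} of φ(79): g is a generator iff g^(78/q) ≢ 1 for every such q.
g = 2: 2^39 ≡ 1 — hits 1, so not a primitive root.
g = 3: 3^39 ≡ 78; 3^26 ≡ 23; 3^6 ≡ 18 — none is 1, so 3 is a primitive root.
So 3 is the smallest generator of (Z/79Z)^×.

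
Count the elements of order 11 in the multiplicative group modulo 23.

10

φ(23) = 23 − 1 = 22 = 2 · 11.
(Z/23Z)^× is cyclic (|G| = 22); a cyclic group of order m has exactly φ(d) elements of each order d | m, and none otherwise.
11 | 22, and φ(11) = 11 − 1 = 10.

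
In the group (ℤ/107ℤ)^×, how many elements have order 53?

52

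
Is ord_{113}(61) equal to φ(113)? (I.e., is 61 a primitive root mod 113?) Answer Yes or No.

No

φ(113) = 113 − 1 = 112 = 2^4 · 7.
Test 61^(112/q) mod 113 for each prime factor q of 112:
61^56 ≡ 1 (mod 113)  [q = 2: ≡ 1 ✗]
61^16 ≡ 106 (mod 113)  [q = 7: ≢ 1 ✓]
The check at q = 2 fails, so 61 generates a proper subgroup.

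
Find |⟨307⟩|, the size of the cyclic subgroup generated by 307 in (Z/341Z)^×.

ord(307) | φ(341) = φ(11·31) = (11−1)·(31−1) = 10·30 = 300 = 2^2 · 3 · 5^2.
Divisors of 300: 1, 2, 3, 4, 5, 6, 10, 12, 15, 20, 25, 30, 50, 60, 75, 100, 150, 300.
Compute 307^d (mod 341) for the divisors d until we hit 1:
307^1 ≡ 307 (mod 341)
307^2 ≡ 133 (mod 341)
307^3 ≡ 252 (mod 341)
307^4 ≡ 298 (mod 341)
307^5 ≡ 98 (mod 341)
307^6 ≡ 78 (mod 341)
307^10 ≡ 56 (mod 341)
307^12 ≡ 287 (mod 341)
307^15 ≡ 32 (mod 341)
307^20 ≡ 67 (mod 341)
307^25 ≡ 87 (mod 341)
307^30 ≡ 1 (mod 341) ✓
The smallest such exponent is 30, so the order of 307 is 30.

30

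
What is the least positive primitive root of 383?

5

φ(383) = 383 − 1 = 382 = 2 · 191.
Test candidates g = 2, 3, … against the prime factors q ∈ {2, 191} of φ(383): g is a generator iff g^(382/q) ≢ 1 for every such q.
g = 2: 2^191 ≡ 1 — hits 1, so not a primitive root.
g = 3: 3^191 ≡ 1 — hits 1, so not a primitive root.
g = 4: 4^191 ≡ 1 — hits 1, so not a primitive root.
g = 5: 5^191 ≡ 382; 5^2 ≡ 25 — none is 1, so 5 is a primitive root.
The smallest primitive root modulo 383 is 5.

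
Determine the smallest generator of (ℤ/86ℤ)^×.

3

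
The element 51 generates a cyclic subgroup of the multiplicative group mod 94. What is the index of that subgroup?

2

The order of 51 must divide φ(94) = φ(2)·φ(47) = 1·46 = 46 = 2 · 23.
Divisors of 46: 1, 2, 23, 46.
Evaluate successive powers at the divisors of 46:
51^1 ≡ 51 (mod 94)
51^2 ≡ 63 (mod 94)
51^23 ≡ 1 (mod 94) ✓
So ord_94(51) = 23, hence |⟨51⟩| = 23.
Index = |(Z/94Z)^×| / |⟨51⟩| = 46 / 23 = 2.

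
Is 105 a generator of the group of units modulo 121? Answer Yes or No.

Yes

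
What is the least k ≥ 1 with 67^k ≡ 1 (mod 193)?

32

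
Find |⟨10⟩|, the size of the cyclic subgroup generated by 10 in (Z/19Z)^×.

18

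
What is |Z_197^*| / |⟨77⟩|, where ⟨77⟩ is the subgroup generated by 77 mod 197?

7

ord(77) | φ(197) = 197 − 1 = 196 = 2^2 · 7^2.
Divisors of 196: 1, 2, 4, 7, 14, 28, 49, 98, 196.
Check 77^d mod 197 for each divisor in increasing order:
77^1 ≡ 77 (mod 197)
77^2 ≡ 19 (mod 197)
77^4 ≡ 164 (mod 197)
77^7 ≡ 183 (mod 197)
77^14 ≡ 196 (mod 197)
77^28 ≡ 1 (mod 197) ✓
So ord_197(77) = 28, hence |⟨77⟩| = 28.
[(Z/197Z)^× : ⟨77⟩] = 196/28 = 7.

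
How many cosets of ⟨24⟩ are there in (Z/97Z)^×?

4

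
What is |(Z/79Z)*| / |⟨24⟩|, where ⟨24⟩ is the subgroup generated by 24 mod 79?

Since 24 ∈ (Z/79Z)^×, its order divides φ(79) = 79 − 1 = 78 = 2 · 3 · 13.
Divisors of 78: 1, 2, 3, 6, 13, 26, 39, 78.
Evaluate successive powers at the divisors of 78:
24^1 ≡ 24
24^2 ≡ 23
24^3 ≡ 78
24^6 ≡ 1
The order of 24 is 6, so the subgroup it generates has 6 elements.
The index is φ(79) / ord(24) = 78 / 6 = 13.

13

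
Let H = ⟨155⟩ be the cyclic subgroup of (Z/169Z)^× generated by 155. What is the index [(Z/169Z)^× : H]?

6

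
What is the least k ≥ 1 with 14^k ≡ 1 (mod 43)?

21

The order of 14 must divide φ(43) = 43 − 1 = 42 = 2 · 3 · 7.
Divisors of 42: 1, 2, 3, 6, 7, 14, 21, 42.
Evaluate successive powers at the divisors of 42:
14^1 ≡ 14
14^2 ≡ 24
14^3 ≡ 35
14^6 ≡ 21
14^7 ≡ 36
14^14 ≡ 6
14^21 ≡ 1
So ord_43(14) = 21.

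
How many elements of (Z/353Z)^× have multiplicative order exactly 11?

φ(353) = 353 − 1 = 352 = 2^5 · 11.
(Z/353Z)^× is cyclic (|G| = 352); a cyclic group of order m has exactly φ(d) elements of each order d | m, and none otherwise.
11 | 352, and φ(11) = 11 − 1 = 10.

10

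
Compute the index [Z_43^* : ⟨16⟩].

ord(16) | φ(43) = 43 − 1 = 42 = 2 · 3 · 7.
Divisors of 42: 1, 2, 3, 6, 7, 14, 21, 42.
Compute 16^d (mod 43) for the divisors d until we hit 1:
16^1 ≡ 16
16^2 ≡ 41
16^3 ≡ 11
16^6 ≡ 35
16^7 ≡ 1
Thus |⟨16⟩| = ord(16) = 7.
[(Z/43Z)^× : ⟨16⟩] = 42/7 = 6.

6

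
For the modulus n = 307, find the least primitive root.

5

φ(307) = 307 − 1 = 306 = 2 · 3^2 · 17.
Test candidates g = 2, 3, … against the prime factors q ∈ {2, 3, 17} of φ(307): g is a generator iff g^(306/q) ≢ 1 for every such q.
g = 2: 2^153 ≡ 306; 2^102 ≡ 1 — hits 1, so not a primitive root.
g = 3: 3^153 ≡ 306; 3^102 ≡ 1 — hits 1, so not a primitive root.
g = 4: 4^153 ≡ 1 — hits 1, so not a primitive root.
g = 5: 5^153 ≡ 306; 5^102 ≡ 289; 5^18 ≡ 81 — none is 1, so 5 is a primitive root.
The smallest primitive root modulo 307 is 5.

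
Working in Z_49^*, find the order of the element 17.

42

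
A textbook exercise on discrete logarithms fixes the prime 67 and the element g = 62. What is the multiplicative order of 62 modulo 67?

Since 62 ∈ (Z/67Z)^×, its order divides φ(67) = 67 − 1 = 66 = 2 · 3 · 11.
Divisors of 66: 1, 2, 3, 6, 11, 22, 33, 66.
Test each divisor d:
62^1 ≡ 62 (mod 67)
62^2 ≡ 25 (mod 67)
62^3 ≡ 9 (mod 67)
62^6 ≡ 14 (mod 67)
62^11 ≡ 1 (mod 67) ✓
The smallest such exponent is 11, so the order of 62 is 11.

11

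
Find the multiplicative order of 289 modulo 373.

31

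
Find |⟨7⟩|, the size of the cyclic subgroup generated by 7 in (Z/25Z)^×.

4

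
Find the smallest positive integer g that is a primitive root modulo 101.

2

φ(101) = 101 − 1 = 100 = 2^2 · 5^2.
g is a primitive root iff g^(100/q) ≢ 1 (mod 101) for each prime q ∈ {2, 5}.
g = 2: 2^50 ≡ 100; 2^20 ≡ 95 — none is 1, so 2 is a primitive root.
Hence the least primitive root of 101 is 2.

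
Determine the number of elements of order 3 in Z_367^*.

2

φ(367) = 367 − 1 = 366 = 2 · 3 · 61.
In a cyclic group of order 366, there are φ(d) elements of order d for each divisor d of 366, and zero for non-divisors.
3 | 366, and φ(3) = 3 − 1 = 2.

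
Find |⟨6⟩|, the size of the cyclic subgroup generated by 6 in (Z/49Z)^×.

The order of 6 must divide φ(49) = φ(7^2) = 7·(7−1) = 42 = 2 · 3 · 7.
Divisors of 42: 1, 2, 3, 6, 7, 14, 21, 42.
Compute 6^d (mod 49) for the divisors d until we hit 1:
6^1 ≡ 6 (mod 49)
6^2 ≡ 36 (mod 49)
6^3 ≡ 20 (mod 49)
6^6 ≡ 8 (mod 49)
6^7 ≡ 48 (mod 49)
6^14 ≡ 1 (mod 49) ✓
The smallest such exponent is 14, so the order of 6 is 14.

14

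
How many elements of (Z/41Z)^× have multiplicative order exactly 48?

0

φ(41) = 41 − 1 = 40 = 2^3 · 5.
(Z/41Z)^× is cyclic (|G| = 40); a cyclic group of order m has exactly φ(d) elements of each order d | m, and none otherwise.
Here 40 is not a multiple of 48, so there are no elements of order 48.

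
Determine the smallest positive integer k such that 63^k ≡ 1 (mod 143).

60

The order of 63 must divide φ(143) = φ(11·13) = (11−1)·(13−1) = 10·12 = 120 = 2^3 · 3 · 5.
Divisors of 120: 1, 2, 3, 4, 5, 6, 8, 10, 12, 15, 20, 24, 30, 40, 60, 120.
Compute 63^d (mod 143) for the divisors d until we hit 1:
63^1 ≡ 63 (mod 143)
63^2 ≡ 108 (mod 143)
63^3 ≡ 83 (mod 143)
63^4 ≡ 81 (mod 143)
63^5 ≡ 98 (mod 143)
63^6 ≡ 25 (mod 143)
63^8 ≡ 126 (mod 143)
63^10 ≡ 23 (mod 143)
63^12 ≡ 53 (mod 143)
63^15 ≡ 109 (mod 143)
63^20 ≡ 100 (mod 143)
63^24 ≡ 92 (mod 143)
63^30 ≡ 12 (mod 143)
63^40 ≡ 133 (mod 143)
63^60 ≡ 1 (mod 143) ✓
Hence ord(63) = 60.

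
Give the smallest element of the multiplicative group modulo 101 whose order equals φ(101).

φ(101) = 101 − 1 = 100 = 2^2 · 5^2.
Test candidates g = 2, 3, … against the prime factors q ∈ {2, 5} of φ(101): g is a generator iff g^(100/q) ≢ 1 for every such q.
g = 2: 2^50 ≡ 100; 2^20 ≡ 95 — none is 1, so 2 is a primitive root.
So 2 is the smallest generator of (Z/101Z)^×.

2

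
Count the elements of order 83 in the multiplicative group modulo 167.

φ(167) = 167 − 1 = 166 = 2 · 83.
In a cyclic group of order 166, there are φ(d) elements of order d for each divisor d of 166, and zero for non-divisors.
83 | 166, and φ(83) = 83 − 1 = 82.

82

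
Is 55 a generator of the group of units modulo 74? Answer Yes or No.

Yes

φ(74) = φ(2)·φ(37) = 1·36 = 36 = 2^2 · 3^2.
Test 55^(36/q) mod 74 for each prime factor q of 36:
55^18 ≡ 73 (mod 74)  [q = 2: ≢ 1 ✓]
55^12 ≡ 47 (mod 74)  [q = 3: ≢ 1 ✓]
None equal 1, so ord_74(55) = 36: 55 is a primitive root.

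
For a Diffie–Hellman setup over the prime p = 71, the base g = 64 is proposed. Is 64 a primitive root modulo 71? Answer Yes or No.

φ(71) = 71 − 1 = 70 = 2 · 5 · 7.
Test 64^(70/q) mod 71 for each prime factor q of 70:
64^35 ≡ 1 (mod 71)  [q = 2: ≡ 1 ✗]
64^14 ≡ 54 (mod 71)  [q = 5: ≢ 1 ✓]
64^10 ≡ 45 (mod 71)  [q = 7: ≢ 1 ✓]
The check at q = 2 fails, so 64 generates a proper subgroup.

No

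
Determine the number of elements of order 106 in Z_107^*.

φ(107) = 107 − 1 = 106 = 2 · 53.
In a cyclic group of order 106, there are φ(d) elements of order d for each divisor d of 106, and zero for non-divisors.
106 = 2 · 53 divides 106, and φ(106) = 52.

52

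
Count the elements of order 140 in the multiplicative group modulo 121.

φ(121) = φ(11^2) = 11·(11−1) = 110 = 2 · 5 · 11.
In a cyclic group of order 110, there are φ(d) elements of order d for each divisor d of 110, and zero for non-divisors.
140 does not divide 110, so no element of (Z/121Z)^× has order 140.

0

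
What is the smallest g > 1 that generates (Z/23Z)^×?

5

φ(23) = 23 − 1 = 22 = 2 · 11.
g is a primitive root iff g^(22/q) ≢ 1 (mod 23) for each prime q ∈ {2, 11}.
g = 2: 2^11 ≡ 1 — hits 1, so not a primitive root.
g = 3: 3^11 ≡ 1 — hits 1, so not a primitive root.
g = 4: 4^11 ≡ 1 — hits 1, so not a primitive root.
g = 5: 5^11 ≡ 22; 5^2 ≡ 2 — none is 1, so 5 is a primitive root.
So 5 is the smallest generator of (Z/23Z)^×.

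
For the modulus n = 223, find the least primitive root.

φ(223) = 223 − 1 = 222 = 2 · 3 · 37.
Test candidates g = 2, 3, … against the prime factors q ∈ {2, 3, 37} of φ(223): g is a generator iff g^(222/q) ≢ 1 for every such q.
g = 2: 2^111 ≡ 1 — hits 1, so not a primitive root.
g = 3: 3^111 ≡ 222; 3^74 ≡ 183; 3^6 ≡ 60 — none is 1, so 3 is a primitive root.
So 3 is the smallest generator of (Z/223Z)^×.

3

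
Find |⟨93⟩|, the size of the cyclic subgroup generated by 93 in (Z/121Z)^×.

55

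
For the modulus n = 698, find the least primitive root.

7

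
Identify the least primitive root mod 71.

7

φ(71) = 71 − 1 = 70 = 2 · 5 · 7.
g is a primitive root iff g^(70/q) ≢ 1 (mod 71) for each prime q ∈ {2, 5, 7}.
g = 2: 2^35 ≡ 1 — hits 1, so not a primitive root.
g = 3: 3^35 ≡ 1 — hits 1, so not a primitive root.
g = 4: 4^35 ≡ 1 — hits 1, so not a primitive root.
g = 5: 5^35 ≡ 1 — hits 1, so not a primitive root.
g = 6: 6^35 ≡ 1 — hits 1, so not a primitive root.
g = 7: 7^35 ≡ 70; 7^14 ≡ 54; 7^10 ≡ 45 — none is 1, so 7 is a primitive root.
So 7 is the smallest generator of (Z/71Z)^×.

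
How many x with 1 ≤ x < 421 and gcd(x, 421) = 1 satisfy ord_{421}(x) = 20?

8

φ(421) = 421 − 1 = 420 = 2^2 · 3 · 5 · 7.
In a cyclic group of order 420, there are φ(d) elements of order d for each divisor d of 420, and zero for non-divisors.
20 = 2^2 · 5 divides 420, and φ(20) = 8.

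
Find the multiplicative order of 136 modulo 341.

By Lagrange's theorem, ord_341(136) divides φ(341) = φ(11·31) = (11−1)·(31−1) = 10·30 = 300 = 2^2 · 3 · 5^2.
Divisors of 300: 1, 2, 3, 4, 5, 6, 10, 12, 15, 20, 25, 30, 50, 60, 75, 100, 150, 300.
Check 136^d mod 341 for each divisor in increasing order:
136^1 ≡ 136 (mod 341)
136^2 ≡ 82 (mod 341)
136^3 ≡ 240 (mod 341)
136^4 ≡ 245 (mod 341)
136^5 ≡ 243 (mod 341)
136^6 ≡ 312 (mod 341)
136^10 ≡ 56 (mod 341)
136^12 ≡ 159 (mod 341)
136^15 ≡ 309 (mod 341)
136^20 ≡ 67 (mod 341)
136^25 ≡ 254 (mod 341)
136^30 ≡ 1 (mod 341) ✓
Therefore the multiplicative order of 136 modulo 341 is 30.

30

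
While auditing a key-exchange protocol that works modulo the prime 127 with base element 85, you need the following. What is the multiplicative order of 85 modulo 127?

By Lagrange's theorem, ord_127(85) divides φ(127) = 127 − 1 = 126 = 2 · 3^2 · 7.
Divisors of 126: 1, 2, 3, 6, 7, 9, 14, 18, 21, 42, 63, 126.
Check 85^d mod 127 for each divisor in increasing order:
85^1 ≡ 85
85^2 ≡ 113
85^3 ≡ 80
85^6 ≡ 50
85^7 ≡ 59
85^9 ≡ 63
85^14 ≡ 52
85^18 ≡ 32
85^21 ≡ 20
85^42 ≡ 19
85^63 ≡ 126
85^126 ≡ 1
Hence ord(85) = 126.

126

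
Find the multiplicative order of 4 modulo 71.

ord(4) | φ(71) = 71 − 1 = 70 = 2 · 5 · 7.
Divisors of 70: 1, 2, 5, 7, 10, 14, 35, 70.
Test each divisor d:
4^1 ≡ 4
4^2 ≡ 16
4^5 ≡ 30
4^7 ≡ 54
4^10 ≡ 48
4^14 ≡ 5
4^35 ≡ 1
The smallest such exponent is 35, so the order of 4 is 35.

35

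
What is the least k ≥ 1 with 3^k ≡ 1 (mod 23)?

By Lagrange's theorem, ord_23(3) divides φ(23) = 23 − 1 = 22 = 2 · 11.
Divisors of 22: 1, 2, 11, 22.
Compute 3^d (mod 23) for the divisors d until we hit 1:
3^1 ≡ 3
3^2 ≡ 9
3^11 ≡ 1
Therefore the multiplicative order of 3 modulo 23 is 11.

11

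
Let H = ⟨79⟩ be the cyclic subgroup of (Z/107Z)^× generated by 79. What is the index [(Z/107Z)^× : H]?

2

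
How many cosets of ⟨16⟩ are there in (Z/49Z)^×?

ord(16) | φ(49) = φ(7^2) = 7·(7−1) = 42 = 2 · 3 · 7.
Divisors of 42: 1, 2, 3, 6, 7, 14, 21, 42.
Compute 16^d (mod 49) for the divisors d until we hit 1:
16^1 ≡ 16
16^2 ≡ 11
16^3 ≡ 29
16^6 ≡ 8
16^7 ≡ 30
16^14 ≡ 18
16^21 ≡ 1
Thus |⟨16⟩| = ord(16) = 21.
The index is φ(49) / ord(16) = 42 / 21 = 2.

2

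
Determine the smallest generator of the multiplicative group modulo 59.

2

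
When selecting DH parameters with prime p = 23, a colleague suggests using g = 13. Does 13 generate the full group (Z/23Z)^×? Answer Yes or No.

No

φ(23) = 23 − 1 = 22 = 2 · 11.
It suffices to check that the order of 13 is not a proper divisor of 22: compute 13^(22/q) for q ∈ {2, 11}.
13^11 ≡ 1 (mod 23)  [q = 2: ≡ 1 ✗]
13^2 ≡ 8 (mod 23)  [q = 11: ≢ 1 ✓]
13^11 ≡ 1 shows ord(13) | 11, strictly less than φ(23); not a primitive root.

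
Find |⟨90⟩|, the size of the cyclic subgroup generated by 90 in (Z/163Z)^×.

81

ord(90) | φ(163) = 163 − 1 = 162 = 2 · 3^4.
Divisors of 162: 1, 2, 3, 6, 9, 18, 27, 54, 81, 162.
Evaluate successive powers at the divisors of 162:
90^1 ≡ 90 (mod 163)
90^2 ≡ 113 (mod 163)
90^3 ≡ 64 (mod 163)
90^6 ≡ 21 (mod 163)
90^9 ≡ 40 (mod 163)
90^18 ≡ 133 (mod 163)
90^27 ≡ 104 (mod 163)
90^54 ≡ 58 (mod 163)
90^81 ≡ 1 (mod 163) ✓
Therefore the multiplicative order of 90 modulo 163 is 81.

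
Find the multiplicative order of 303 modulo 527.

240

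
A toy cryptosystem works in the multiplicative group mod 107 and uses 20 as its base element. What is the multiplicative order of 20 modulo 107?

ord(20) | φ(107) = 107 − 1 = 106 = 2 · 53.
Divisors of 106: 1, 2, 53, 106.
Check 20^d mod 107 for each divisor in increasing order:
20^1 ≡ 20
20^2 ≡ 79
20^53 ≡ 106
20^106 ≡ 1
Therefore the multiplicative order of 20 modulo 107 is 106.

106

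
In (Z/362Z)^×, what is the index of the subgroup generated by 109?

By Lagrange's theorem, ord_362(109) divides φ(362) = φ(2)·φ(181) = 1·180 = 180 = 2^2 · 3^2 · 5.
Divisors of 180: 1, 2, 3, 4, 5, 6, 9, 10, 12, 15, 18, 20, 30, 36, 45, 60, 90, 180.
Check 109^d mod 362 for each divisor in increasing order:
109^1 ≡ 109 (mod 362)
109^2 ≡ 297 (mod 362)
109^3 ≡ 155 (mod 362)
109^4 ≡ 243 (mod 362)
109^5 ≡ 61 (mod 362)
109^6 ≡ 133 (mod 362)
109^9 ≡ 343 (mod 362)
109^10 ≡ 101 (mod 362)
109^12 ≡ 313 (mod 362)
109^15 ≡ 7 (mod 362)
109^18 ≡ 361 (mod 362)
109^20 ≡ 65 (mod 362)
109^30 ≡ 49 (mod 362)
109^36 ≡ 1 (mod 362) ✓
The order of 109 is 36, so the subgroup it generates has 36 elements.
[(Z/362Z)^× : ⟨109⟩] = 180/36 = 5.

5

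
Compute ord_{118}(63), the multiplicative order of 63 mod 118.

29

By Lagrange's theorem, ord_118(63) divides φ(118) = φ(2)·φ(59) = 1·58 = 58 = 2 · 29.
Divisors of 58: 1, 2, 29, 58.
Evaluate successive powers at the divisors of 58:
63^1 ≡ 63 (mod 118)
63^2 ≡ 75 (mod 118)
63^29 ≡ 1 (mod 118) ✓
So ord_118(63) = 29.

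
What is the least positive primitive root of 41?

φ(41) = 41 − 1 = 40 = 2^3 · 5.
g is a primitive root iff g^(40/q) ≢ 1 (mod 41) for each prime q ∈ {2, 5}.
g = 2: 2^20 ≡ 1 — hits 1, so not a primitive root.
g = 3: 3^20 ≡ 40; 3^8 ≡ 1 — hits 1, so not a primitive root.
g = 4: 4^20 ≡ 1 — hits 1, so not a primitive root.
g = 5: 5^20 ≡ 1 — hits 1, so not a primitive root.
g = 6: 6^20 ≡ 40; 6^8 ≡ 10 — none is 1, so 6 is a primitive root.
So 6 is the smallest generator of (Z/41Z)^×.

6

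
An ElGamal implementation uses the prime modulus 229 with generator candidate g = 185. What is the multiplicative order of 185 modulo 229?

Since 185 ∈ (Z/229Z)^×, its order divides φ(229) = 229 − 1 = 228 = 2^2 · 3 · 19.
Divisors of 228: 1, 2, 3, 4, 6, 12, 19, 38, 57, 76, 114, 228.
Test each divisor d:
185^1 ≡ 185
185^2 ≡ 104
185^3 ≡ 4
185^4 ≡ 53
185^6 ≡ 16
185^12 ≡ 27
185^19 ≡ 228
185^38 ≡ 1
So ord_229(185) = 38.

38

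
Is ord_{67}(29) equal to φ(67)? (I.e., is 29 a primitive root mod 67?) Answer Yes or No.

No

φ(67) = 67 − 1 = 66 = 2 · 3 · 11.
An element g generates (Z/67Z)^× iff g^(66/q) ≢ 1 (mod 67) for each prime q ∈ {2, 3, 11}.
29^33 ≡ 1 (mod 67)  [q = 2: ≡ 1 ✗]
29^22 ≡ 29 (mod 67)  [q = 3: ≢ 1 ✓]
29^6 ≡ 1 (mod 67)  [q = 11: ≡ 1 ✗]
29^33 ≡ 1 shows ord(29) | 33, strictly less than φ(67); not a primitive root.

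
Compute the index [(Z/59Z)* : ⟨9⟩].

2

By Lagrange's theorem, ord_59(9) divides φ(59) = 59 − 1 = 58 = 2 · 29.
Divisors of 58: 1, 2, 29, 58.
Test each divisor d:
9^1 ≡ 9
9^2 ≡ 22
9^29 ≡ 1
So ord_59(9) = 29, hence |⟨9⟩| = 29.
[(Z/59Z)^× : ⟨9⟩] = 58/29 = 2.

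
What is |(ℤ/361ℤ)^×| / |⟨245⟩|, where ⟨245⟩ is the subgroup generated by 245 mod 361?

38

By Lagrange's theorem, ord_361(245) divides φ(361) = φ(19^2) = 19·(19−1) = 342 = 2 · 3^2 · 19.
Divisors of 342: 1, 2, 3, 6, 9, 18, 19, 38, 57, 114, 171, 342.
Compute 245^d (mod 361) for the divisors d until we hit 1:
245^1 ≡ 245
245^2 ≡ 99
245^3 ≡ 68
245^6 ≡ 292
245^9 ≡ 1
So ord_361(245) = 9, hence |⟨245⟩| = 9.
The index is φ(361) / ord(245) = 342 / 9 = 38.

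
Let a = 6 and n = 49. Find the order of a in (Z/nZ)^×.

14

By Lagrange's theorem, ord_49(6) divides φ(49) = φ(7^2) = 7·(7−1) = 42 = 2 · 3 · 7.
Divisors of 42: 1, 2, 3, 6, 7, 14, 21, 42.
Compute 6^d (mod 49) for the divisors d until we hit 1:
6^1 ≡ 6 (mod 49)
6^2 ≡ 36 (mod 49)
6^3 ≡ 20 (mod 49)
6^6 ≡ 8 (mod 49)
6^7 ≡ 48 (mod 49)
6^14 ≡ 1 (mod 49) ✓
So ord_49(6) = 14.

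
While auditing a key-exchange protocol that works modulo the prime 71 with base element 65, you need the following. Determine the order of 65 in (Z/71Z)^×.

70

Since 65 ∈ (Z/71Z)^×, its order divides φ(71) = 71 − 1 = 70 = 2 · 5 · 7.
Divisors of 70: 1, 2, 5, 7, 10, 14, 35, 70.
Test each divisor d:
65^1 ≡ 65 (mod 71)
65^2 ≡ 36 (mod 71)
65^5 ≡ 34 (mod 71)
65^7 ≡ 17 (mod 71)
65^10 ≡ 20 (mod 71)
65^14 ≡ 5 (mod 71)
65^35 ≡ 70 (mod 71)
65^70 ≡ 1 (mod 71) ✓
Therefore the multiplicative order of 65 modulo 71 is 70.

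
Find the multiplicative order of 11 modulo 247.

The order of 11 must divide φ(247) = φ(13·19) = (13−1)·(19−1) = 12·18 = 216 = 2^3 · 3^3.
Divisors of 216: 1, 2, 3, 4, 6, 8, 9, 12, 18, 24, 27, 36, 54, 72, 108, 216.
Compute 11^d (mod 247) for the divisors d until we hit 1:
11^1 ≡ 11 (mod 247)
11^2 ≡ 121 (mod 247)
11^3 ≡ 96 (mod 247)
11^4 ≡ 68 (mod 247)
11^6 ≡ 77 (mod 247)
11^8 ≡ 178 (mod 247)
11^9 ≡ 229 (mod 247)
11^12 ≡ 1 (mod 247) ✓
Hence ord(11) = 12.

12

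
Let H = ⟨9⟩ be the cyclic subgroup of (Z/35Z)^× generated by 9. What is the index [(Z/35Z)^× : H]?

4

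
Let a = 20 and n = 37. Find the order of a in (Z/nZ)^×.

The order of 20 must divide φ(37) = 37 − 1 = 36 = 2^2 · 3^2.
Divisors of 36: 1, 2, 3, 4, 6, 9, 12, 18, 36.
Check 20^d mod 37 for each divisor in increasing order:
20^1 ≡ 20 (mod 37)
20^2 ≡ 30 (mod 37)
20^3 ≡ 8 (mod 37)
20^4 ≡ 12 (mod 37)
20^6 ≡ 27 (mod 37)
20^9 ≡ 31 (mod 37)
20^12 ≡ 26 (mod 37)
20^18 ≡ 36 (mod 37)
20^36 ≡ 1 (mod 37) ✓
Hence ord(20) = 36.

36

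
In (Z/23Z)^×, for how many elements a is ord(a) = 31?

0

φ(23) = 23 − 1 = 22 = 2 · 11.
In a cyclic group of order 22, there are φ(d) elements of order d for each divisor d of 22, and zero for non-divisors.
Since 31 ∤ 22, the count is 0.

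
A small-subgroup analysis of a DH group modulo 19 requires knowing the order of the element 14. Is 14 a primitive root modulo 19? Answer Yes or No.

φ(19) = 19 − 1 = 18 = 2 · 3^2.
An element g generates (Z/19Z)^× iff g^(18/q) ≢ 1 (mod 19) for each prime q ∈ {2, 3}.
14^9 ≡ 18 (mod 19)  [q = 2: ≢ 1 ✓]
14^6 ≡ 7 (mod 19)  [q = 3: ≢ 1 ✓]
Every test exponent gives a nontrivial residue, hence 14 generates the full group.

Yes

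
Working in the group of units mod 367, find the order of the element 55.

183

ord(55) | φ(367) = 367 − 1 = 366 = 2 · 3 · 61.
Divisors of 366: 1, 2, 3, 6, 61, 122, 183, 366.
Test each divisor d:
55^1 ≡ 55
55^2 ≡ 89
55^3 ≡ 124
55^6 ≡ 329
55^61 ≡ 83
55^122 ≡ 283
55^183 ≡ 1
Hence ord(55) = 183.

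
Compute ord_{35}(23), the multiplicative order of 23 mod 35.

By Lagrange's theorem, ord_35(23) divides φ(35) = φ(5·7) = (5−1)·(7−1) = 4·6 = 24 = 2^3 · 3.
Divisors of 24: 1, 2, 3, 4, 6, 8, 12, 24.
Check 23^d mod 35 for each divisor in increasing order:
23^1 ≡ 23 (mod 35)
23^2 ≡ 4 (mod 35)
23^3 ≡ 22 (mod 35)
23^4 ≡ 16 (mod 35)
23^6 ≡ 29 (mod 35)
23^8 ≡ 11 (mod 35)
23^12 ≡ 1 (mod 35) ✓
The smallest such exponent is 12, so the order of 23 is 12.

12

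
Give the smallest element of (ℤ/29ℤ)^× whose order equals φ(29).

φ(29) = 29 − 1 = 28 = 2^2 · 7.
Test candidates g = 2, 3, … against the prime factors q ∈ {2, 7} of φ(29): g is a generator iff g^(28/q) ≢ 1 for every such q.
g = 2: 2^14 ≡ 28; 2^4 ≡ 16 — none is 1, so 2 is a primitive root.
The smallest primitive root modulo 29 is 2.

2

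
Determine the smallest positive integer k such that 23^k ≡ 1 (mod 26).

6

The order of 23 must divide φ(26) = φ(2)·φ(13) = 1·12 = 12 = 2^2 · 3.
Divisors of 12: 1, 2, 3, 4, 6, 12.
Compute 23^d (mod 26) for the divisors d until we hit 1:
23^1 ≡ 23
23^2 ≡ 9
23^3 ≡ 25
23^4 ≡ 3
23^6 ≡ 1
So ord_26(23) = 6.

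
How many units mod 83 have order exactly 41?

φ(83) = 83 − 1 = 82 = 2 · 41.
(Z/83Z)^× is cyclic (|G| = 82); a cyclic group of order m has exactly φ(d) elements of each order d | m, and none otherwise.
41 | 82, and φ(41) = 41 − 1 = 40.

40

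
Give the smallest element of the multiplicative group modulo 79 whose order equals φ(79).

3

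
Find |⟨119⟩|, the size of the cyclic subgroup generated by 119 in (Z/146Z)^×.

By Lagrange's theorem, ord_146(119) divides φ(146) = φ(2)·φ(73) = 1·72 = 72 = 2^3 · 3^2.
Divisors of 72: 1, 2, 3, 4, 6, 8, 9, 12, 18, 24, 36, 72.
Compute 119^d (mod 146) for the divisors d until we hit 1:
119^1 ≡ 119
119^2 ≡ 145
119^3 ≡ 27
119^4 ≡ 1
Hence ord(119) = 4.

4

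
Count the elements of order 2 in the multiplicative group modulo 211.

1

φ(211) = 211 − 1 = 210 = 2 · 3 · 5 · 7.
Since (Z/211Z)^× is cyclic of order 210, the number of elements of order d is φ(d) when d | 210 and 0 otherwise.
2 | 210, and φ(2) = 2 − 1 = 1.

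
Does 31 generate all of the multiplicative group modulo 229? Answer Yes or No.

φ(229) = 229 − 1 = 228 = 2^2 · 3 · 19.
31 is a primitive root mod 229 iff 31^(φ(229)/q) ≢ 1 for every prime q | φ(229), i.e. q ∈ {2, 3, 19}.
31^114 ≡ 228 (mod 229)  [q = 2: ≢ 1 ✓]
31^76 ≡ 94 (mod 229)  [q = 3: ≢ 1 ✓]
31^12 ≡ 60 (mod 229)  [q = 19: ≢ 1 ✓]
All checks pass, so 31 has order 228 and is a primitive root modulo 229.

Yes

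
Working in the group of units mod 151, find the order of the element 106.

Since 106 ∈ (Z/151Z)^×, its order divides φ(151) = 151 − 1 = 150 = 2 · 3 · 5^2.
Divisors of 150: 1, 2, 3, 5, 6, 10, 15, 25, 30, 50, 75, 150.
Evaluate successive powers at the divisors of 150:
106^1 ≡ 106 (mod 151)
106^2 ≡ 62 (mod 151)
106^3 ≡ 79 (mod 151)
106^5 ≡ 66 (mod 151)
106^6 ≡ 50 (mod 151)
106^10 ≡ 128 (mod 151)
106^15 ≡ 143 (mod 151)
106^25 ≡ 33 (mod 151)
106^30 ≡ 64 (mod 151)
106^50 ≡ 32 (mod 151)
106^75 ≡ 150 (mod 151)
106^150 ≡ 1 (mod 151) ✓
Hence ord(106) = 150.

150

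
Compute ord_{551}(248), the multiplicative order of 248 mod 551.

7

The order of 248 must divide φ(551) = φ(19·29) = (19−1)·(29−1) = 18·28 = 504 = 2^3 · 3^2 · 7.
Divisors of 504: 1, 2, 3, 4, 6, 7, 8, 9, 12, 14, 18, 21, 24, 28, 36, 42, 56, 63, 72, 84, 126, 168, 252, 504.
Evaluate successive powers at the divisors of 504:
248^1 ≡ 248 (mod 551)
248^2 ≡ 343 (mod 551)
248^3 ≡ 210 (mod 551)
248^4 ≡ 286 (mod 551)
248^6 ≡ 20 (mod 551)
248^7 ≡ 1 (mod 551) ✓
So ord_551(248) = 7.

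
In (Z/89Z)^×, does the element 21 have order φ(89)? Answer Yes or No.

φ(89) = 89 − 1 = 88 = 2^3 · 11.
21 is a primitive root mod 89 iff 21^(φ(89)/q) ≢ 1 for every prime q | φ(89), i.e. q ∈ {2, 11}.
21^44 ≡ 1 (mod 89)  [q = 2: ≡ 1 ✗]
21^8 ≡ 78 (mod 89)  [q = 11: ≢ 1 ✓]
The check at q = 2 fails, so 21 generates a proper subgroup.

No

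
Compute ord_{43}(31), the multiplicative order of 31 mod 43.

21

ord(31) | φ(43) = 43 − 1 = 42 = 2 · 3 · 7.
Divisors of 42: 1, 2, 3, 6, 7, 14, 21, 42.
Check 31^d mod 43 for each divisor in increasing order:
31^1 ≡ 31
31^2 ≡ 15
31^3 ≡ 35
31^6 ≡ 21
31^7 ≡ 6
31^14 ≡ 36
31^21 ≡ 1
So ord_43(31) = 21.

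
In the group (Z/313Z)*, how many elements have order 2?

1

φ(313) = 313 − 1 = 312 = 2^3 · 3 · 13.
In a cyclic group of order 312, there are φ(d) elements of order d for each divisor d of 312, and zero for non-divisors.
2 | 312, and φ(2) = 2 − 1 = 1.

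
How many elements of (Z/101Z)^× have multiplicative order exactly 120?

φ(101) = 101 − 1 = 100 = 2^2 · 5^2.
In a cyclic group of order 100, there are φ(d) elements of order d for each divisor d of 100, and zero for non-divisors.
Since 120 ∤ 100, the count is 0.

0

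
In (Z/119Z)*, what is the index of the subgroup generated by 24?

2

Since 24 ∈ (Z/119Z)^×, its order divides φ(119) = φ(7·17) = (7−1)·(17−1) = 6·16 = 96 = 2^5 · 3.
Divisors of 96: 1, 2, 3, 4, 6, 8, 12, 16, 24, 32, 48, 96.
Test each divisor d:
24^1 ≡ 24
24^2 ≡ 100
24^3 ≡ 20
24^4 ≡ 4
24^6 ≡ 43
24^8 ≡ 16
24^12 ≡ 64
24^16 ≡ 18
24^24 ≡ 50
24^32 ≡ 86
24^48 ≡ 1
Thus |⟨24⟩| = ord(24) = 48.
[(Z/119Z)^× : ⟨24⟩] = 96/48 = 2.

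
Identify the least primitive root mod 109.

6

φ(109) = 109 − 1 = 108 = 2^2 · 3^3.
Test candidates g = 2, 3, … against the prime factors q ∈ {2, 3} of φ(109): g is a generator iff g^(108/q) ≢ 1 for every such q.
g = 2: 2^54 ≡ 108; 2^36 ≡ 1 — hits 1, so not a primitive root.
g = 3: 3^54 ≡ 1 — hits 1, so not a primitive root.
g = 4: 4^54 ≡ 1 — hits 1, so not a primitive root.
g = 5: 5^54 ≡ 1 — hits 1, so not a primitive root.
g = 6: 6^54 ≡ 108; 6^36 ≡ 63 — none is 1, so 6 is a primitive root.
The smallest primitive root modulo 109 is 6.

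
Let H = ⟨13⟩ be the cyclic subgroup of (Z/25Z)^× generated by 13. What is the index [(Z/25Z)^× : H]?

ord(13) | φ(25) = φ(5^2) = 5·(5−1) = 20 = 2^2 · 5.
Divisors of 20: 1, 2, 4, 5, 10, 20.
Evaluate successive powers at the divisors of 20:
13^1 ≡ 13 (mod 25)
13^2 ≡ 19 (mod 25)
13^4 ≡ 11 (mod 25)
13^5 ≡ 18 (mod 25)
13^10 ≡ 24 (mod 25)
13^20 ≡ 1 (mod 25) ✓
So ord_25(13) = 20, hence |⟨13⟩| = 20.
[(Z/25Z)^× : ⟨13⟩] = 20/20 = 1.

1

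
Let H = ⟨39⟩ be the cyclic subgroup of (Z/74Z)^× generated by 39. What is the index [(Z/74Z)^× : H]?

By Lagrange's theorem, ord_74(39) divides φ(74) = φ(2)·φ(37) = 1·36 = 36 = 2^2 · 3^2.
Divisors of 36: 1, 2, 3, 4, 6, 9, 12, 18, 36.
Check 39^d mod 74 for each divisor in increasing order:
39^1 ≡ 39 (mod 74)
39^2 ≡ 41 (mod 74)
39^3 ≡ 45 (mod 74)
39^4 ≡ 53 (mod 74)
39^6 ≡ 27 (mod 74)
39^9 ≡ 31 (mod 74)
39^12 ≡ 63 (mod 74)
39^18 ≡ 73 (mod 74)
39^36 ≡ 1 (mod 74) ✓
The order of 39 is 36, so the subgroup it generates has 36 elements.
The index is φ(74) / ord(39) = 36 / 36 = 1.

1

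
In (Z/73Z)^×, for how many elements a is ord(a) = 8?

4

φ(73) = 73 − 1 = 72 = 2^3 · 3^2.
(Z/73Z)^× is cyclic (|G| = 72); a cyclic group of order m has exactly φ(d) elements of each order d | m, and none otherwise.
8 = 2^3 divides 72, and φ(8) = 4.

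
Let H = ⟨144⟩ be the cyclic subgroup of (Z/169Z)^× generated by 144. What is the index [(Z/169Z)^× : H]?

Since 144 ∈ (Z/169Z)^×, its order divides φ(169) = φ(13^2) = 13·(13−1) = 156 = 2^2 · 3 · 13.
Divisors of 156: 1, 2, 3, 4, 6, 12, 13, 26, 39, 52, 78, 156.
Check 144^d mod 169 for each divisor in increasing order:
144^1 ≡ 144
144^2 ≡ 118
144^3 ≡ 92
144^4 ≡ 66
144^6 ≡ 14
144^12 ≡ 27
144^13 ≡ 1
Thus |⟨144⟩| = ord(144) = 13.
[(Z/169Z)^× : ⟨144⟩] = 156/13 = 12.

12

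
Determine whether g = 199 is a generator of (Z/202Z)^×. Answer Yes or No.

Yes

φ(202) = φ(2)·φ(101) = 1·100 = 100 = 2^2 · 5^2.
An element g generates (Z/202Z)^× iff g^(100/q) ≢ 1 (mod 202) for each prime q ∈ {2, 5}.
199^50 ≡ 201 (mod 202)  [q = 2: ≢ 1 ✓]
199^20 ≡ 185 (mod 202)  [q = 5: ≢ 1 ✓]
All checks pass, so 199 has order 100 and is a primitive root modulo 202.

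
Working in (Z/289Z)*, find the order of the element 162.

By Lagrange's theorem, ord_289(162) divides φ(289) = φ(17^2) = 17·(17−1) = 272 = 2^4 · 17.
Divisors of 272: 1, 2, 4, 8, 16, 17, 34, 68, 136, 272.
Check 162^d mod 289 for each divisor in increasing order:
162^1 ≡ 162 (mod 289)
162^2 ≡ 234 (mod 289)
162^4 ≡ 135 (mod 289)
162^8 ≡ 18 (mod 289)
162^16 ≡ 35 (mod 289)
162^17 ≡ 179 (mod 289)
162^34 ≡ 251 (mod 289)
162^68 ≡ 288 (mod 289)
162^136 ≡ 1 (mod 289) ✓
The smallest such exponent is 136, so the order of 162 is 136.

136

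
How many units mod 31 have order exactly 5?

4

φ(31) = 31 − 1 = 30 = 2 · 3 · 5.
In a cyclic group of order 30, there are φ(d) elements of order d for each divisor d of 30, and zero for non-divisors.
5 | 30, and φ(5) = 5 − 1 = 4.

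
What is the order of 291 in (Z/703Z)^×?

36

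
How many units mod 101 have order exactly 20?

8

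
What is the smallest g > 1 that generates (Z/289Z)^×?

φ(289) = φ(17^2) = 17·(17−1) = 272 = 2^4 · 17.
Test candidates g = 2, 3, … against the prime factors q ∈ {2, 17} of φ(289): g is a generator iff g^(272/q) ≢ 1 for every such q.
g = 2: 2^136 ≡ 1 — hits 1, so not a primitive root.
g = 3: 3^136 ≡ 288; 3^16 ≡ 171 — none is 1, so 3 is a primitive root.
So 3 is the smallest generator of (Z/289Z)^×.

3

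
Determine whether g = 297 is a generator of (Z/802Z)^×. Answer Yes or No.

φ(802) = φ(2)·φ(401) = 1·400 = 400 = 2^4 · 5^2.
An element g generates (Z/802Z)^× iff g^(400/q) ≢ 1 (mod 802) for each prime q ∈ {2, 5}.
297^200 ≡ 801 (mod 802)  [q = 2: ≢ 1 ✓]
297^80 ≡ 773 (mod 802)  [q = 5: ≢ 1 ✓]
All checks pass, so 297 has order 400 and is a primitive root modulo 802.

Yes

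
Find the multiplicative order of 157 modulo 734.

ord(157) | φ(734) = φ(2)·φ(367) = 1·366 = 366 = 2 · 3 · 61.
Divisors of 366: 1, 2, 3, 6, 61, 122, 183, 366.
Compute 157^d (mod 734) for the divisors d until we hit 1:
157^1 ≡ 157 (mod 734)
157^2 ≡ 427 (mod 734)
157^3 ≡ 245 (mod 734)
157^6 ≡ 571 (mod 734)
157^61 ≡ 651 (mod 734)
157^122 ≡ 283 (mod 734)
157^183 ≡ 733 (mod 734)
157^366 ≡ 1 (mod 734) ✓
The smallest such exponent is 366, so the order of 157 is 366.

366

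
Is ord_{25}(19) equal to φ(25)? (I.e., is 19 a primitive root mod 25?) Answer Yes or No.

No

φ(25) = φ(5^2) = 5·(5−1) = 20 = 2^2 · 5.
19 is a primitive root mod 25 iff 19^(φ(25)/q) ≢ 1 for every prime q | φ(25), i.e. q ∈ {2, 5}.
19^10 ≡ 1 (mod 25)  [q = 2: ≡ 1 ✗]
19^4 ≡ 21 (mod 25)  [q = 5: ≢ 1 ✓]
The check at q = 2 fails, so 19 generates a proper subgroup.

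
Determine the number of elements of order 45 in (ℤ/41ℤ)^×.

0

φ(41) = 41 − 1 = 40 = 2^3 · 5.
(Z/41Z)^× is cyclic (|G| = 40); a cyclic group of order m has exactly φ(d) elements of each order d | m, and none otherwise.
Here 40 is not a multiple of 45, so there are no elements of order 45.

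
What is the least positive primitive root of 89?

3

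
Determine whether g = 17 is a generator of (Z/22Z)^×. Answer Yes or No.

Yes

φ(22) = φ(2)·φ(11) = 1·10 = 10 = 2 · 5.
17 is a primitive root mod 22 iff 17^(φ(22)/q) ≢ 1 for every prime q | φ(22), i.e. q ∈ {2, 5}.
17^5 ≡ 21 (mod 22)  [q = 2: ≢ 1 ✓]
17^2 ≡ 3 (mod 22)  [q = 5: ≢ 1 ✓]
None equal 1, so ord_22(17) = 10: 17 is a primitive root.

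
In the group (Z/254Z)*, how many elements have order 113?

0

φ(254) = φ(2)·φ(127) = 1·126 = 126 = 2 · 3^2 · 7.
(Z/254Z)^× is cyclic (|G| = 126); a cyclic group of order m has exactly φ(d) elements of each order d | m, and none otherwise.
Here 126 is not a multiple of 113, so there are no elements of order 113.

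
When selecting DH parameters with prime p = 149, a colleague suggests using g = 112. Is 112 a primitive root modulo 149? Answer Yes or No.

φ(149) = 149 − 1 = 148 = 2^2 · 37.
112 is a primitive root mod 149 iff 112^(φ(149)/q) ≢ 1 for every prime q | φ(149), i.e. q ∈ {2, 37}.
112^74 ≡ 1 (mod 149)  [q = 2: ≡ 1 ✗]
112^4 ≡ 39 (mod 149)  [q = 37: ≢ 1 ✓]
Since 112^74 ≡ 1, the order of 112 divides 74 < 148, so 112 is not a primitive root.

No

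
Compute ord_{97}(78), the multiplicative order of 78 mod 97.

32

Since 78 ∈ (Z/97Z)^×, its order divides φ(97) = 97 − 1 = 96 = 2^5 · 3.
Divisors of 96: 1, 2, 3, 4, 6, 8, 12, 16, 24, 32, 48, 96.
Check 78^d mod 97 for each divisor in increasing order:
78^1 ≡ 78 (mod 97)
78^2 ≡ 70 (mod 97)
78^3 ≡ 28 (mod 97)
78^4 ≡ 50 (mod 97)
78^6 ≡ 8 (mod 97)
78^8 ≡ 75 (mod 97)
78^12 ≡ 64 (mod 97)
78^16 ≡ 96 (mod 97)
78^24 ≡ 22 (mod 97)
78^32 ≡ 1 (mod 97) ✓
So ord_97(78) = 32.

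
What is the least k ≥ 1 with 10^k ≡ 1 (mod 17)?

The order of 10 must divide φ(17) = 17 − 1 = 16 = 2^4.
Divisors of 16: 1, 2, 4, 8, 16.
Check 10^d mod 17 for each divisor in increasing order:
10^1 ≡ 10 (mod 17)
10^2 ≡ 15 (mod 17)
10^4 ≡ 4 (mod 17)
10^8 ≡ 16 (mod 17)
10^16 ≡ 1 (mod 17) ✓
So ord_17(10) = 16.

16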